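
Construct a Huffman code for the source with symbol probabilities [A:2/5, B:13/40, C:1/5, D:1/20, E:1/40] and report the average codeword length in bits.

Huffman tree construction:
Combine smallest probabilities repeatedly
Resulting codes:
  A: 0 (length 1)
  B: 11 (length 2)
  C: 101 (length 3)
  D: 1001 (length 4)
  E: 1000 (length 4)
Average length = Σ p(s) × length(s) = 1.9500 bits


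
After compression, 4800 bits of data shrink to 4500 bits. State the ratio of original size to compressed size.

Compression ratio = Original / Compressed
= 4800 / 4500 = 1.07:1


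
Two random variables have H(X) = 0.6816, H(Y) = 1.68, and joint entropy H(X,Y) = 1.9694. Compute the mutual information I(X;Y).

I(X;Y) = H(X) + H(Y) - H(X,Y)
I(X;Y) = 0.6816 + 1.68 - 1.9694 = 0.3922 bits


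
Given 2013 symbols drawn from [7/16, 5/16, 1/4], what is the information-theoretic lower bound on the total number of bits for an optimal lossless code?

Entropy H = 1.5462 bits/symbol
Minimum bits = H × n = 1.5462 × 2013
= 3112.46 bits


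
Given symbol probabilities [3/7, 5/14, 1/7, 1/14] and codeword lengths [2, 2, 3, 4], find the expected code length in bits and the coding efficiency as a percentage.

Average length L = Σ p_i × l_i = 2.2857 bits
Entropy H = 1.7274 bits
Efficiency η = H/L × 100% = 75.57%


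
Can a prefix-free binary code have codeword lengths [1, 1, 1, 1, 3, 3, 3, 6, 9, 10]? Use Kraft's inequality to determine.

Kraft inequality: Σ 2^(-l_i) ≤ 1 for prefix-free code
Calculating: 2^(-1) + 2^(-1) + 2^(-1) + 2^(-1) + 2^(-3) + 2^(-3) + 2^(-3) + 2^(-6) + 2^(-9) + 2^(-10)
= 0.5 + 0.5 + 0.5 + 0.5 + 0.125 + 0.125 + 0.125 + 0.015625 + 0.001953125 + 0.0009765625
= 2.3936
Since 2.3936 > 1, prefix-free code does not exist


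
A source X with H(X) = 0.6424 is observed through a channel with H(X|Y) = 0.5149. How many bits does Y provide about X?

I(X;Y) = H(X) - H(X|Y)
I(X;Y) = 0.6424 - 0.5149 = 0.1275 bits


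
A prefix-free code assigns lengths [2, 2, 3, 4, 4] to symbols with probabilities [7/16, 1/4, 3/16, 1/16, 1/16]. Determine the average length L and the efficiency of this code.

Average length L = Σ p_i × l_i = 2.4375 bits
Entropy H = 1.9746 bits
Efficiency η = H/L × 100% = 81.01%


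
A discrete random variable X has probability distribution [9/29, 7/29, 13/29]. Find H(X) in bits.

H(X) = -Σ p(x) log₂ p(x)
  -9/29 × log₂(9/29) = 0.5239
  -7/29 × log₂(7/29) = 0.4950
  -13/29 × log₂(13/29) = 0.5189
H(X) = 1.5378 bits


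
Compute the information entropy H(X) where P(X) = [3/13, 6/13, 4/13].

H(X) = -Σ p(x) log₂ p(x)
  -3/13 × log₂(3/13) = 0.4882
  -6/13 × log₂(6/13) = 0.5148
  -4/13 × log₂(4/13) = 0.5232
H(X) = 1.5262 bits


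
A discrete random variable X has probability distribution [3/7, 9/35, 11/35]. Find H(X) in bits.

H(X) = -Σ p(x) log₂ p(x)
  -3/7 × log₂(3/7) = 0.5239
  -9/35 × log₂(9/35) = 0.5038
  -11/35 × log₂(11/35) = 0.5248
H(X) = 1.5525 bits


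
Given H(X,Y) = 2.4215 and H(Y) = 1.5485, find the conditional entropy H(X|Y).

Chain rule: H(X,Y) = H(X|Y) + H(Y)
H(X|Y) = H(X,Y) - H(Y) = 2.4215 - 1.5485 = 0.873 bits


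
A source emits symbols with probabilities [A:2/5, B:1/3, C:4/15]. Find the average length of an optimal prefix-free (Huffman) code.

Huffman tree construction:
Combine smallest probabilities repeatedly
Resulting codes:
  A: 0 (length 1)
  B: 11 (length 2)
  C: 10 (length 2)
Average length = Σ p(s) × length(s) = 1.6000 bits


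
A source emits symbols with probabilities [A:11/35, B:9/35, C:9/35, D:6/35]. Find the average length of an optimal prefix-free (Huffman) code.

Huffman tree construction:
Combine smallest probabilities repeatedly
Resulting codes:
  A: 11 (length 2)
  B: 01 (length 2)
  C: 10 (length 2)
  D: 00 (length 2)
Average length = Σ p(s) × length(s) = 2.0000 bits


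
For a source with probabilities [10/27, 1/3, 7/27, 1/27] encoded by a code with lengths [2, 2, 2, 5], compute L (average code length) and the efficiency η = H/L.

Average length L = Σ p_i × l_i = 2.1111 bits
Entropy H = 1.7401 bits
Efficiency η = H/L × 100% = 82.42%


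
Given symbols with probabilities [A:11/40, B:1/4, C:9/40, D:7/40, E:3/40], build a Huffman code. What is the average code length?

Huffman tree construction:
Combine smallest probabilities repeatedly
Resulting codes:
  A: 11 (length 2)
  B: 01 (length 2)
  C: 00 (length 2)
  D: 101 (length 3)
  E: 100 (length 3)
Average length = Σ p(s) × length(s) = 2.2500 bits


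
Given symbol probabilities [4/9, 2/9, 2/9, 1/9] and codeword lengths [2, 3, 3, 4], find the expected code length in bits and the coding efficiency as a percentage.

Average length L = Σ p_i × l_i = 2.6667 bits
Entropy H = 1.8366 bits
Efficiency η = H/L × 100% = 68.87%


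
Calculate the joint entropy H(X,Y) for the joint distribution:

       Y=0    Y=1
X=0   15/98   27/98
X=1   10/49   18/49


H(X,Y) = -Σ p(x,y) log₂ p(x,y)
  p(0,0)=15/98: -0.1531 × log₂(0.1531) = 0.4145
  p(0,1)=27/98: -0.2755 × log₂(0.2755) = 0.5124
  p(1,0)=10/49: -0.2041 × log₂(0.2041) = 0.4679
  p(1,1)=18/49: -0.3673 × log₂(0.3673) = 0.5307
H(X,Y) = 1.9255 bits


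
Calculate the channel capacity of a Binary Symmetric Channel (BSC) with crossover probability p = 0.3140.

For BSC with error probability p:
C = 1 - H(p) where H(p) is binary entropy
H(0.3140) = -0.3140 × log₂(0.3140) - 0.6860 × log₂(0.6860)
H(p) = 0.8977
C = 1 - 0.8977 = 0.1023 bits/use


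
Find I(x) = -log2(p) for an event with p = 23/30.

Information content I(x) = -log₂(p(x))
I = -log₂(23/30) = -log₂(0.7667)
I = 0.3833 bits


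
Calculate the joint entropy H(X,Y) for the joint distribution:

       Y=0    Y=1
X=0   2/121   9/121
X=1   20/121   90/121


H(X,Y) = -Σ p(x,y) log₂ p(x,y)
  p(0,0)=2/121: -0.0165 × log₂(0.0165) = 0.0978
  p(0,1)=9/121: -0.0744 × log₂(0.0744) = 0.2788
  p(1,0)=20/121: -0.1653 × log₂(0.1653) = 0.4292
  p(1,1)=90/121: -0.7438 × log₂(0.7438) = 0.3176
H(X,Y) = 1.1235 bits


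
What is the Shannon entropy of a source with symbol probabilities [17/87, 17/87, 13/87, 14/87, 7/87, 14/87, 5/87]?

H(X) = -Σ p(x) log₂ p(x)
  -17/87 × log₂(17/87) = 0.4603
  -17/87 × log₂(17/87) = 0.4603
  -13/87 × log₂(13/87) = 0.4098
  -14/87 × log₂(14/87) = 0.4241
  -7/87 × log₂(7/87) = 0.2925
  -14/87 × log₂(14/87) = 0.4241
  -5/87 × log₂(5/87) = 0.2368
H(X) = 2.7079 bits


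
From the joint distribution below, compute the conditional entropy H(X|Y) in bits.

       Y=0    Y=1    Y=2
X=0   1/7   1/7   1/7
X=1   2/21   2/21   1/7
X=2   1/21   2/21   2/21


H(X|Y) = Σ_y p(y) H(X|Y=y)
  p(Y=0) = 2/7, H(X|Y=0) = 1.4591
  p(Y=1) = 1/3, H(X|Y=1) = 1.5567
  p(Y=2) = 8/21, H(X|Y=2) = 1.5613
H(X|Y) = 0.2857×1.4591 + 0.3333×1.5567 + 0.3810×1.5613 = 1.5306 bits


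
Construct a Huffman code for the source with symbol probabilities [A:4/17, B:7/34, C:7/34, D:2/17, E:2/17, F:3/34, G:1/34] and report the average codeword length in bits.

Huffman tree construction:
Combine smallest probabilities repeatedly
Resulting codes:
  A: 01 (length 2)
  B: 111 (length 3)
  C: 00 (length 2)
  D: 100 (length 3)
  E: 101 (length 3)
  F: 1101 (length 4)
  G: 1100 (length 4)
Average length = Σ p(s) × length(s) = 2.6765 bits


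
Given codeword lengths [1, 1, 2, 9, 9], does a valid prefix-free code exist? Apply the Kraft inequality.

Kraft inequality: Σ 2^(-l_i) ≤ 1 for prefix-free code
Calculating: 2^(-1) + 2^(-1) + 2^(-2) + 2^(-9) + 2^(-9)
= 0.5 + 0.5 + 0.25 + 0.001953125 + 0.001953125
= 1.2539
Since 1.2539 > 1, prefix-free code does not exist


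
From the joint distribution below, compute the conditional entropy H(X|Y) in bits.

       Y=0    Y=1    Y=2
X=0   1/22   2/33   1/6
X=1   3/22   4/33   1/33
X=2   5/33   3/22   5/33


H(X|Y) = Σ_y p(y) H(X|Y=y)
  p(Y=0) = 1/3, H(X|Y=0) = 1.4365
  p(Y=1) = 7/22, H(X|Y=1) = 1.5100
  p(Y=2) = 23/66, H(X|Y=2) = 1.3378
H(X|Y) = 0.3333×1.4365 + 0.3182×1.5100 + 0.3485×1.3378 = 1.4255 bits


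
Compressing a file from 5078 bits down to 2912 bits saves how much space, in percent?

Space savings = (1 - Compressed/Original) × 100%
= (1 - 2912/5078) × 100%
= 42.65%


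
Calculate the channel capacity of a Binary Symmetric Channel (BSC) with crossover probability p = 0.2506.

For BSC with error probability p:
C = 1 - H(p) where H(p) is binary entropy
H(0.2506) = -0.2506 × log₂(0.2506) - 0.7494 × log₂(0.7494)
H(p) = 0.8122
C = 1 - 0.8122 = 0.1878 bits/use


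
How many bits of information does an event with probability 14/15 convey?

Information content I(x) = -log₂(p(x))
I = -log₂(14/15) = -log₂(0.9333)
I = 0.0995 bits


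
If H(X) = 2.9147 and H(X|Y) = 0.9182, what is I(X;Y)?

I(X;Y) = H(X) - H(X|Y)
I(X;Y) = 2.9147 - 0.9182 = 1.9965 bits


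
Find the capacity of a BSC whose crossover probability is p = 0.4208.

For BSC with error probability p:
C = 1 - H(p) where H(p) is binary entropy
H(0.4208) = -0.4208 × log₂(0.4208) - 0.5792 × log₂(0.5792)
H(p) = 0.9818
C = 1 - 0.9818 = 0.0182 bits/use


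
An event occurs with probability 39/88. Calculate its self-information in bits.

Information content I(x) = -log₂(p(x))
I = -log₂(39/88) = -log₂(0.4432)
I = 1.1740 bits


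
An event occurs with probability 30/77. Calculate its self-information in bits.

Information content I(x) = -log₂(p(x))
I = -log₂(30/77) = -log₂(0.3896)
I = 1.3599 bits


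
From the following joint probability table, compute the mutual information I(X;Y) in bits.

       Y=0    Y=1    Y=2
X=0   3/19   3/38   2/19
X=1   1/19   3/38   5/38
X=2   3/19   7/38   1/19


H(X) = 1.5656, H(Y) = 1.5779, H(X,Y) = 3.0429
I(X;Y) = H(X) + H(Y) - H(X,Y) = 0.1006 bits


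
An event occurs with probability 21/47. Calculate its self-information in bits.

Information content I(x) = -log₂(p(x))
I = -log₂(21/47) = -log₂(0.4468)
I = 1.1623 bits


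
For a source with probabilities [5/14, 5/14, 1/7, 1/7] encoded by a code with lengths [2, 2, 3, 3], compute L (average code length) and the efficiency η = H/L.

Average length L = Σ p_i × l_i = 2.2857 bits
Entropy H = 1.8631 bits
Efficiency η = H/L × 100% = 81.51%


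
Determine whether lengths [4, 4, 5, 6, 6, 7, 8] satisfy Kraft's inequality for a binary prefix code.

Kraft inequality: Σ 2^(-l_i) ≤ 1 for prefix-free code
Calculating: 2^(-4) + 2^(-4) + 2^(-5) + 2^(-6) + 2^(-6) + 2^(-7) + 2^(-8)
= 0.0625 + 0.0625 + 0.03125 + 0.015625 + 0.015625 + 0.0078125 + 0.00390625
= 0.1992
Since 0.1992 ≤ 1, prefix-free code exists


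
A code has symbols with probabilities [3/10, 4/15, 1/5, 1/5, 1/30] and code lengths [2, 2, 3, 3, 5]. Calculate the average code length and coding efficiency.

Average length L = Σ p_i × l_i = 2.5000 bits
Entropy H = 2.1219 bits
Efficiency η = H/L × 100% = 84.88%


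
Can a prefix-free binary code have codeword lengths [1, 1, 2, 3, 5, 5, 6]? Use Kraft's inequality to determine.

Kraft inequality: Σ 2^(-l_i) ≤ 1 for prefix-free code
Calculating: 2^(-1) + 2^(-1) + 2^(-2) + 2^(-3) + 2^(-5) + 2^(-5) + 2^(-6)
= 0.5 + 0.5 + 0.25 + 0.125 + 0.03125 + 0.03125 + 0.015625
= 1.4531
Since 1.4531 > 1, prefix-free code does not exist


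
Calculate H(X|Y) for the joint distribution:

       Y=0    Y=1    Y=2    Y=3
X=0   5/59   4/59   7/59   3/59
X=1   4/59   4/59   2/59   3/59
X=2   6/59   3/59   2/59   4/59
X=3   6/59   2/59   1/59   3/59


H(X|Y) = Σ_y p(y) H(X|Y=y)
  p(Y=0) = 21/59, H(X|Y=0) = 1.9814
  p(Y=1) = 13/59, H(X|Y=1) = 1.9501
  p(Y=2) = 12/59, H(X|Y=2) = 1.6140
  p(Y=3) = 13/59, H(X|Y=3) = 1.9878
H(X|Y) = 0.3559×1.9814 + 0.2203×1.9501 + 0.2034×1.6140 + 0.2203×1.9878 = 1.9012 bits


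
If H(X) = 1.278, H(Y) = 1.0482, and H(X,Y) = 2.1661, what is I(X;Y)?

I(X;Y) = H(X) + H(Y) - H(X,Y)
I(X;Y) = 1.278 + 1.0482 - 2.1661 = 0.1601 bits


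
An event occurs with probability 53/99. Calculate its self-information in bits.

Information content I(x) = -log₂(p(x))
I = -log₂(53/99) = -log₂(0.5354)
I = 0.9014 bits


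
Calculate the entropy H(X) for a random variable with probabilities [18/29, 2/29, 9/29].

H(X) = -Σ p(x) log₂ p(x)
  -18/29 × log₂(18/29) = 0.4271
  -2/29 × log₂(2/29) = 0.2661
  -9/29 × log₂(9/29) = 0.5239
H(X) = 1.2170 bits


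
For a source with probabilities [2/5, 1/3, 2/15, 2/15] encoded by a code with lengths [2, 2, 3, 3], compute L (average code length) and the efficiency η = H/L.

Average length L = Σ p_i × l_i = 2.2667 bits
Entropy H = 1.8323 bits
Efficiency η = H/L × 100% = 80.84%


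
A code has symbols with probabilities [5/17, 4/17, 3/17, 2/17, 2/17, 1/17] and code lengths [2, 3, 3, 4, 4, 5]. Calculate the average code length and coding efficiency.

Average length L = Σ p_i × l_i = 3.0588 bits
Entropy H = 2.4190 bits
Efficiency η = H/L × 100% = 79.08%


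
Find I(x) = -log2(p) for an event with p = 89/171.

Information content I(x) = -log₂(p(x))
I = -log₂(89/171) = -log₂(0.5205)
I = 0.9421 bits


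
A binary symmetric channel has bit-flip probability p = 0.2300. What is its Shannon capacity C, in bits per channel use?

For BSC with error probability p:
C = 1 - H(p) where H(p) is binary entropy
H(0.2300) = -0.2300 × log₂(0.2300) - 0.7700 × log₂(0.7700)
H(p) = 0.7780
C = 1 - 0.7780 = 0.2220 bits/use


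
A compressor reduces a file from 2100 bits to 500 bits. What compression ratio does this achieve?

Compression ratio = Original / Compressed
= 2100 / 500 = 4.20:1


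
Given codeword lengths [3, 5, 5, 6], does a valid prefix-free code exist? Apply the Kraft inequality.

Kraft inequality: Σ 2^(-l_i) ≤ 1 for prefix-free code
Calculating: 2^(-3) + 2^(-5) + 2^(-5) + 2^(-6)
= 0.125 + 0.03125 + 0.03125 + 0.015625
= 0.2031
Since 0.2031 ≤ 1, prefix-free code exists


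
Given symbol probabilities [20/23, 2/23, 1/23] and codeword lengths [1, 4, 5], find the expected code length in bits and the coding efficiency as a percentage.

Average length L = Σ p_i × l_i = 1.4348 bits
Entropy H = 0.6784 bits
Efficiency η = H/L × 100% = 47.28%


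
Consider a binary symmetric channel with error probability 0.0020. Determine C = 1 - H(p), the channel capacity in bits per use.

For BSC with error probability p:
C = 1 - H(p) where H(p) is binary entropy
H(0.0020) = -0.0020 × log₂(0.0020) - 0.9980 × log₂(0.9980)
H(p) = 0.0208
C = 1 - 0.0208 = 0.9792 bits/use


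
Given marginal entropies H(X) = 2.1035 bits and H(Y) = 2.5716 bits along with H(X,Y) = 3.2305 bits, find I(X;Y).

I(X;Y) = H(X) + H(Y) - H(X,Y)
I(X;Y) = 2.1035 + 2.5716 - 3.2305 = 1.4446 bits


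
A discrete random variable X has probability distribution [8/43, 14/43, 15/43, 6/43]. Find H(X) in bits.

H(X) = -Σ p(x) log₂ p(x)
  -8/43 × log₂(8/43) = 0.4514
  -14/43 × log₂(14/43) = 0.5271
  -15/43 × log₂(15/43) = 0.5300
  -6/43 × log₂(6/43) = 0.3965
H(X) = 1.9050 bits


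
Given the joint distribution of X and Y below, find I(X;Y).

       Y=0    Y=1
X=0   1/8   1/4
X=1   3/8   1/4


H(X) = 0.9544, H(Y) = 1.0000, H(X,Y) = 1.9056
I(X;Y) = H(X) + H(Y) - H(X,Y) = 0.0488 bits


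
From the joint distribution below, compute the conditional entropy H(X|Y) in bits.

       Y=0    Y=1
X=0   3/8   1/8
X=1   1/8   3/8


H(X|Y) = Σ_y p(y) H(X|Y=y)
  p(Y=0) = 1/2, H(X|Y=0) = 0.8113
  p(Y=1) = 1/2, H(X|Y=1) = 0.8113
H(X|Y) = 0.5000×0.8113 + 0.5000×0.8113 = 0.8113 bits


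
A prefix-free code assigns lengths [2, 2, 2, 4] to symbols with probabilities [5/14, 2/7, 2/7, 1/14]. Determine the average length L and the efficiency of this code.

Average length L = Σ p_i × l_i = 2.1429 bits
Entropy H = 1.8352 bits
Efficiency η = H/L × 100% = 85.64%


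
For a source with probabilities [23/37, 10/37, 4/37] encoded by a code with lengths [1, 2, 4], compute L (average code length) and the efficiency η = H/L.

Average length L = Σ p_i × l_i = 1.5946 bits
Entropy H = 1.2835 bits
Efficiency η = H/L × 100% = 80.49%


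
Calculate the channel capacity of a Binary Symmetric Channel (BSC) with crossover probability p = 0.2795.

For BSC with error probability p:
C = 1 - H(p) where H(p) is binary entropy
H(0.2795) = -0.2795 × log₂(0.2795) - 0.7205 × log₂(0.7205)
H(p) = 0.8548
C = 1 - 0.8548 = 0.1452 bits/use


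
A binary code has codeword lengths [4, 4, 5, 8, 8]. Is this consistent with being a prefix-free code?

Kraft inequality: Σ 2^(-l_i) ≤ 1 for prefix-free code
Calculating: 2^(-4) + 2^(-4) + 2^(-5) + 2^(-8) + 2^(-8)
= 0.0625 + 0.0625 + 0.03125 + 0.00390625 + 0.00390625
= 0.1641
Since 0.1641 ≤ 1, prefix-free code exists


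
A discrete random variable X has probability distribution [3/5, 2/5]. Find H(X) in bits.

H(X) = -Σ p(x) log₂ p(x)
  -3/5 × log₂(3/5) = 0.4422
  -2/5 × log₂(2/5) = 0.5288
H(X) = 0.9710 bits


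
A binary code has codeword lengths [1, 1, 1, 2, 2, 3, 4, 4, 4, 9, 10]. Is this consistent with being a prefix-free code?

Kraft inequality: Σ 2^(-l_i) ≤ 1 for prefix-free code
Calculating: 2^(-1) + 2^(-1) + 2^(-1) + 2^(-2) + 2^(-2) + 2^(-3) + 2^(-4) + 2^(-4) + 2^(-4) + 2^(-9) + 2^(-10)
= 0.5 + 0.5 + 0.5 + 0.25 + 0.25 + 0.125 + 0.0625 + 0.0625 + 0.0625 + 0.001953125 + 0.0009765625
= 2.3154
Since 2.3154 > 1, prefix-free code does not exist


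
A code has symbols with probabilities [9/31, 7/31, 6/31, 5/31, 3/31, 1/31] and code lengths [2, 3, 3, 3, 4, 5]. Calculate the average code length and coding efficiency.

Average length L = Σ p_i × l_i = 2.8710 bits
Entropy H = 2.3718 bits
Efficiency η = H/L × 100% = 82.61%


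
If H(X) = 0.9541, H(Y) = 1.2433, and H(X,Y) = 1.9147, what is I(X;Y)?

I(X;Y) = H(X) + H(Y) - H(X,Y)
I(X;Y) = 0.9541 + 1.2433 - 1.9147 = 0.2827 bits


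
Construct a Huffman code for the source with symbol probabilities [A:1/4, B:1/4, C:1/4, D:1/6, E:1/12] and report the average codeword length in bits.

Huffman tree construction:
Combine smallest probabilities repeatedly
Resulting codes:
  A: 00 (length 2)
  B: 01 (length 2)
  C: 10 (length 2)
  D: 111 (length 3)
  E: 110 (length 3)
Average length = Σ p(s) × length(s) = 2.2500 bits


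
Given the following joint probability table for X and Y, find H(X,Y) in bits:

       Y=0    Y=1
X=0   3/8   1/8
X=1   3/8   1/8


H(X,Y) = -Σ p(x,y) log₂ p(x,y)
  p(0,0)=3/8: -0.3750 × log₂(0.3750) = 0.5306
  p(0,1)=1/8: -0.1250 × log₂(0.1250) = 0.3750
  p(1,0)=3/8: -0.3750 × log₂(0.3750) = 0.5306
  p(1,1)=1/8: -0.1250 × log₂(0.1250) = 0.3750
H(X,Y) = 1.8113 bits


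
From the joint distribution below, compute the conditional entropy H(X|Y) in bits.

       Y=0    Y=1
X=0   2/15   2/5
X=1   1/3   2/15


H(X|Y) = Σ_y p(y) H(X|Y=y)
  p(Y=0) = 7/15, H(X|Y=0) = 0.8631
  p(Y=1) = 8/15, H(X|Y=1) = 0.8113
H(X|Y) = 0.4667×0.8631 + 0.5333×0.8113 = 0.8355 bits


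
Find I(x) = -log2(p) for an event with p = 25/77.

Information content I(x) = -log₂(p(x))
I = -log₂(25/77) = -log₂(0.3247)
I = 1.6229 bits


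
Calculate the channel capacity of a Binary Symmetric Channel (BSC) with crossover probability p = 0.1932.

For BSC with error probability p:
C = 1 - H(p) where H(p) is binary entropy
H(0.1932) = -0.1932 × log₂(0.1932) - 0.8068 × log₂(0.8068)
H(p) = 0.7081
C = 1 - 0.7081 = 0.2919 bits/use


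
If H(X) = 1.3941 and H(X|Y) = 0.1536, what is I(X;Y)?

I(X;Y) = H(X) - H(X|Y)
I(X;Y) = 1.3941 - 0.1536 = 1.2405 bits


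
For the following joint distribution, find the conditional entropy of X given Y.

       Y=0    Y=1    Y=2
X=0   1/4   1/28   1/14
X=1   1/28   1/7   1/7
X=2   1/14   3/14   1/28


H(X|Y) = Σ_y p(y) H(X|Y=y)
  p(Y=0) = 5/14, H(X|Y=0) = 1.1568
  p(Y=1) = 11/28, H(X|Y=1) = 1.3222
  p(Y=2) = 1/4, H(X|Y=2) = 1.3788
H(X|Y) = 0.3571×1.1568 + 0.3929×1.3222 + 0.2500×1.3788 = 1.2773 bits


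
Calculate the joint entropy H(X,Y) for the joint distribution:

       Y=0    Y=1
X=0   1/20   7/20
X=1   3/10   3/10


H(X,Y) = -Σ p(x,y) log₂ p(x,y)
  p(0,0)=1/20: -0.0500 × log₂(0.0500) = 0.2161
  p(0,1)=7/20: -0.3500 × log₂(0.3500) = 0.5301
  p(1,0)=3/10: -0.3000 × log₂(0.3000) = 0.5211
  p(1,1)=3/10: -0.3000 × log₂(0.3000) = 0.5211
H(X,Y) = 1.7884 bits


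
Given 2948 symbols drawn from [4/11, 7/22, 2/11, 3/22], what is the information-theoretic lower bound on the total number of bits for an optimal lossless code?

Entropy H = 1.8955 bits/symbol
Minimum bits = H × n = 1.8955 × 2948
= 5587.95 bits


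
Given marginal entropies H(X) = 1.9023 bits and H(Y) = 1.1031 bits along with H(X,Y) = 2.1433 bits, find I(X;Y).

I(X;Y) = H(X) + H(Y) - H(X,Y)
I(X;Y) = 1.9023 + 1.1031 - 2.1433 = 0.8621 bits


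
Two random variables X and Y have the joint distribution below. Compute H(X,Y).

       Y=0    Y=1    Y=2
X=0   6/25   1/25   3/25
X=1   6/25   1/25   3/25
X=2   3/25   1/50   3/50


H(X,Y) = -Σ p(x,y) log₂ p(x,y)
  p(0,0)=6/25: -0.2400 × log₂(0.2400) = 0.4941
  p(0,1)=1/25: -0.0400 × log₂(0.0400) = 0.1858
  p(0,2)=3/25: -0.1200 × log₂(0.1200) = 0.3671
  p(1,0)=6/25: -0.2400 × log₂(0.2400) = 0.4941
  p(1,1)=1/25: -0.0400 × log₂(0.0400) = 0.1858
  p(1,2)=3/25: -0.1200 × log₂(0.1200) = 0.3671
  p(2,0)=3/25: -0.1200 × log₂(0.1200) = 0.3671
  p(2,1)=1/50: -0.0200 × log₂(0.0200) = 0.1129
  p(2,2)=3/50: -0.0600 × log₂(0.0600) = 0.2435
H(X,Y) = 2.8174 bits


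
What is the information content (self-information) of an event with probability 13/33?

Information content I(x) = -log₂(p(x))
I = -log₂(13/33) = -log₂(0.3939)
I = 1.3440 bits


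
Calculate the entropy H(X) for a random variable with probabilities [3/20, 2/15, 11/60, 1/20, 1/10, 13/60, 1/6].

H(X) = -Σ p(x) log₂ p(x)
  -3/20 × log₂(3/20) = 0.4105
  -2/15 × log₂(2/15) = 0.3876
  -11/60 × log₂(11/60) = 0.4487
  -1/20 × log₂(1/20) = 0.2161
  -1/10 × log₂(1/10) = 0.3322
  -13/60 × log₂(13/60) = 0.4781
  -1/6 × log₂(1/6) = 0.4308
H(X) = 2.7040 bits


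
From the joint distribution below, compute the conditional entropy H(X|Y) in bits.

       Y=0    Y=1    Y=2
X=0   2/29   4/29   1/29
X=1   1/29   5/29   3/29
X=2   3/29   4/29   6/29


H(X|Y) = Σ_y p(y) H(X|Y=y)
  p(Y=0) = 6/29, H(X|Y=0) = 1.4591
  p(Y=1) = 13/29, H(X|Y=1) = 1.5766
  p(Y=2) = 10/29, H(X|Y=2) = 1.2955
H(X|Y) = 0.2069×1.4591 + 0.4483×1.5766 + 0.3448×1.2955 = 1.4554 bits


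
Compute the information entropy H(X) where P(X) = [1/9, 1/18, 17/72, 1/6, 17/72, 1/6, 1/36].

H(X) = -Σ p(x) log₂ p(x)
  -1/9 × log₂(1/9) = 0.3522
  -1/18 × log₂(1/18) = 0.2317
  -17/72 × log₂(17/72) = 0.4917
  -1/6 × log₂(1/6) = 0.4308
  -17/72 × log₂(17/72) = 0.4917
  -1/6 × log₂(1/6) = 0.4308
  -1/36 × log₂(1/36) = 0.1436
H(X) = 2.5725 bits


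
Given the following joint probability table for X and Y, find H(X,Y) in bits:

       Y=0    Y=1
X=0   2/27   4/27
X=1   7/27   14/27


H(X,Y) = -Σ p(x,y) log₂ p(x,y)
  p(0,0)=2/27: -0.0741 × log₂(0.0741) = 0.2781
  p(0,1)=4/27: -0.1481 × log₂(0.1481) = 0.4081
  p(1,0)=7/27: -0.2593 × log₂(0.2593) = 0.5049
  p(1,1)=14/27: -0.5185 × log₂(0.5185) = 0.4913
H(X,Y) = 1.6825 bits


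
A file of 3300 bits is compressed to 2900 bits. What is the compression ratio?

Compression ratio = Original / Compressed
= 3300 / 2900 = 1.14:1


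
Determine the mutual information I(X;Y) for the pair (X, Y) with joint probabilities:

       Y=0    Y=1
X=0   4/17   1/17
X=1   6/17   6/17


H(X) = 0.8740, H(Y) = 0.9774, H(X,Y) = 1.7922
I(X;Y) = H(X) + H(Y) - H(X,Y) = 0.0592 bits


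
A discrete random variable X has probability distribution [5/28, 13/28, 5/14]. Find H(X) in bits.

H(X) = -Σ p(x) log₂ p(x)
  -5/28 × log₂(5/28) = 0.4438
  -13/28 × log₂(13/28) = 0.5139
  -5/14 × log₂(5/14) = 0.5305
H(X) = 1.4883 bits


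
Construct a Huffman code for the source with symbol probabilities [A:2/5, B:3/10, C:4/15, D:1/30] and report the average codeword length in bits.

Huffman tree construction:
Combine smallest probabilities repeatedly
Resulting codes:
  A: 0 (length 1)
  B: 10 (length 2)
  C: 111 (length 3)
  D: 110 (length 3)
Average length = Σ p(s) × length(s) = 1.9000 bits


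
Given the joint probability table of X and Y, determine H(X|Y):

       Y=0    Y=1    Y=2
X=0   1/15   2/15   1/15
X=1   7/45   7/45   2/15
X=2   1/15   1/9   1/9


H(X|Y) = Σ_y p(y) H(X|Y=y)
  p(Y=0) = 13/45, H(X|Y=0) = 1.4573
  p(Y=1) = 2/5, H(X|Y=1) = 1.5715
  p(Y=2) = 14/45, H(X|Y=2) = 1.5306
H(X|Y) = 0.2889×1.4573 + 0.4000×1.5715 + 0.3111×1.5306 = 1.5258 bits


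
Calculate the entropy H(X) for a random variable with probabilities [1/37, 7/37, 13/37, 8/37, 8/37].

H(X) = -Σ p(x) log₂ p(x)
  -1/37 × log₂(1/37) = 0.1408
  -7/37 × log₂(7/37) = 0.4545
  -13/37 × log₂(13/37) = 0.5302
  -8/37 × log₂(8/37) = 0.4777
  -8/37 × log₂(8/37) = 0.4777
H(X) = 2.0809 bits


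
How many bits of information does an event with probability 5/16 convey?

Information content I(x) = -log₂(p(x))
I = -log₂(5/16) = -log₂(0.3125)
I = 1.6781 bits


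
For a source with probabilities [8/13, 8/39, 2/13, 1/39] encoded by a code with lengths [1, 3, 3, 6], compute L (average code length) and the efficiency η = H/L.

Average length L = Σ p_i × l_i = 1.8462 bits
Entropy H = 1.4508 bits
Efficiency η = H/L × 100% = 78.59%


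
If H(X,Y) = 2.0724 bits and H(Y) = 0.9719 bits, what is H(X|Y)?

Chain rule: H(X,Y) = H(X|Y) + H(Y)
H(X|Y) = H(X,Y) - H(Y) = 2.0724 - 0.9719 = 1.1005 bits


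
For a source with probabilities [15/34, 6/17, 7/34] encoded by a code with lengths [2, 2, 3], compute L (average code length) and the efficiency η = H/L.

Average length L = Σ p_i × l_i = 2.2059 bits
Entropy H = 1.5206 bits
Efficiency η = H/L × 100% = 68.93%


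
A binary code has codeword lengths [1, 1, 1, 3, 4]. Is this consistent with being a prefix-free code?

Kraft inequality: Σ 2^(-l_i) ≤ 1 for prefix-free code
Calculating: 2^(-1) + 2^(-1) + 2^(-1) + 2^(-3) + 2^(-4)
= 0.5 + 0.5 + 0.5 + 0.125 + 0.0625
= 1.6875
Since 1.6875 > 1, prefix-free code does not exist


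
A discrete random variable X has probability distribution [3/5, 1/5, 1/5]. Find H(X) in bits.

H(X) = -Σ p(x) log₂ p(x)
  -3/5 × log₂(3/5) = 0.4422
  -1/5 × log₂(1/5) = 0.4644
  -1/5 × log₂(1/5) = 0.4644
H(X) = 1.3710 bits


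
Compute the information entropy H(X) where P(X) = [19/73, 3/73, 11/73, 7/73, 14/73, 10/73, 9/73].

H(X) = -Σ p(x) log₂ p(x)
  -19/73 × log₂(19/73) = 0.5054
  -3/73 × log₂(3/73) = 0.1892
  -11/73 × log₂(11/73) = 0.4114
  -7/73 × log₂(7/73) = 0.3243
  -14/73 × log₂(14/73) = 0.4569
  -10/73 × log₂(10/73) = 0.3929
  -9/73 × log₂(9/73) = 0.3723
H(X) = 2.6525 bits


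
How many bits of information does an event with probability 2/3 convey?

Information content I(x) = -log₂(p(x))
I = -log₂(2/3) = -log₂(0.6667)
I = 0.5850 bits


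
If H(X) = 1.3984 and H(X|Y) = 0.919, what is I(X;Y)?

I(X;Y) = H(X) - H(X|Y)
I(X;Y) = 1.3984 - 0.919 = 0.4794 bits


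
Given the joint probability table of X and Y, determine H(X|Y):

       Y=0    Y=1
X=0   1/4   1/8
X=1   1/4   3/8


H(X|Y) = Σ_y p(y) H(X|Y=y)
  p(Y=0) = 1/2, H(X|Y=0) = 1.0000
  p(Y=1) = 1/2, H(X|Y=1) = 0.8113
H(X|Y) = 0.5000×1.0000 + 0.5000×0.8113 = 0.9056 bits


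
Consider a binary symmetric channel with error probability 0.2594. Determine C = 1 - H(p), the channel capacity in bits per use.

For BSC with error probability p:
C = 1 - H(p) where H(p) is binary entropy
H(0.2594) = -0.2594 × log₂(0.2594) - 0.7406 × log₂(0.7406)
H(p) = 0.8258
C = 1 - 0.8258 = 0.1742 bits/use


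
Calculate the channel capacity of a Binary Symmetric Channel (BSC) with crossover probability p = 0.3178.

For BSC with error probability p:
C = 1 - H(p) where H(p) is binary entropy
H(0.3178) = -0.3178 × log₂(0.3178) - 0.6822 × log₂(0.6822)
H(p) = 0.9020
C = 1 - 0.9020 = 0.0980 bits/use


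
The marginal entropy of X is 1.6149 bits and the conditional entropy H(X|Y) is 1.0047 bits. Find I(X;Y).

I(X;Y) = H(X) - H(X|Y)
I(X;Y) = 1.6149 - 1.0047 = 0.6102 bits


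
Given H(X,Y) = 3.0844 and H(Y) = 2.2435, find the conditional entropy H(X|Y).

Chain rule: H(X,Y) = H(X|Y) + H(Y)
H(X|Y) = H(X,Y) - H(Y) = 3.0844 - 2.2435 = 0.8409 bits


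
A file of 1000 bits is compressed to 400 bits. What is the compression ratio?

Compression ratio = Original / Compressed
= 1000 / 400 = 2.50:1


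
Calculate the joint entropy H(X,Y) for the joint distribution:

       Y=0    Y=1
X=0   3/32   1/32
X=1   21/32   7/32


H(X,Y) = -Σ p(x,y) log₂ p(x,y)
  p(0,0)=3/32: -0.0938 × log₂(0.0938) = 0.3202
  p(0,1)=1/32: -0.0312 × log₂(0.0312) = 0.1562
  p(1,0)=21/32: -0.6562 × log₂(0.6562) = 0.3988
  p(1,1)=7/32: -0.2188 × log₂(0.2188) = 0.4796
H(X,Y) = 1.3548 bits


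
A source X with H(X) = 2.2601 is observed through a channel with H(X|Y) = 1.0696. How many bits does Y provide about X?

I(X;Y) = H(X) - H(X|Y)
I(X;Y) = 2.2601 - 1.0696 = 1.1905 bits


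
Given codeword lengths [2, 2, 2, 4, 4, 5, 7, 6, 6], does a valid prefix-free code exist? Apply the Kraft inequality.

Kraft inequality: Σ 2^(-l_i) ≤ 1 for prefix-free code
Calculating: 2^(-2) + 2^(-2) + 2^(-2) + 2^(-4) + 2^(-4) + 2^(-5) + 2^(-7) + 2^(-6) + 2^(-6)
= 0.25 + 0.25 + 0.25 + 0.0625 + 0.0625 + 0.03125 + 0.0078125 + 0.015625 + 0.015625
= 0.9453
Since 0.9453 ≤ 1, prefix-free code exists


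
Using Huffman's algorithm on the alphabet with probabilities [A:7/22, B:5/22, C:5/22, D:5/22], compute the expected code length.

Huffman tree construction:
Combine smallest probabilities repeatedly
Resulting codes:
  A: 11 (length 2)
  B: 00 (length 2)
  C: 01 (length 2)
  D: 10 (length 2)
Average length = Σ p(s) × length(s) = 2.0000 bits


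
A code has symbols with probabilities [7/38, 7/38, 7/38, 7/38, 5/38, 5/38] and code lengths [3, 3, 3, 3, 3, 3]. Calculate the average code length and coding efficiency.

Average length L = Σ p_i × l_i = 3.0000 bits
Entropy H = 2.5683 bits
Efficiency η = H/L × 100% = 85.61%


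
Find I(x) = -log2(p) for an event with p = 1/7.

Information content I(x) = -log₂(p(x))
I = -log₂(1/7) = -log₂(0.1429)
I = 2.8074 bits


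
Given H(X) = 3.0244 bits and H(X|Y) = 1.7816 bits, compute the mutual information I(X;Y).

I(X;Y) = H(X) - H(X|Y)
I(X;Y) = 3.0244 - 1.7816 = 1.2428 bits


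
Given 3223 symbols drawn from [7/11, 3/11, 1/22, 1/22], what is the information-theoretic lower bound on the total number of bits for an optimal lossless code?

Entropy H = 1.3316 bits/symbol
Minimum bits = H × n = 1.3316 × 3223
= 4291.68 bits


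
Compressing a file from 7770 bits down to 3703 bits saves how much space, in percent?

Space savings = (1 - Compressed/Original) × 100%
= (1 - 3703/7770) × 100%
= 52.34%


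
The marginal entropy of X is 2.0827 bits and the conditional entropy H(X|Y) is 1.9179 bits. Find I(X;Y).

I(X;Y) = H(X) - H(X|Y)
I(X;Y) = 2.0827 - 1.9179 = 0.1648 bits


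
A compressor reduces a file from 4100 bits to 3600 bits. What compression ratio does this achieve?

Compression ratio = Original / Compressed
= 4100 / 3600 = 1.14:1


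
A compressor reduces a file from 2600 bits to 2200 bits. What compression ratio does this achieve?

Compression ratio = Original / Compressed
= 2600 / 2200 = 1.18:1


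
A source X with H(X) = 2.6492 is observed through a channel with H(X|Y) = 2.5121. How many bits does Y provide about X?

I(X;Y) = H(X) - H(X|Y)
I(X;Y) = 2.6492 - 2.5121 = 0.1371 bits


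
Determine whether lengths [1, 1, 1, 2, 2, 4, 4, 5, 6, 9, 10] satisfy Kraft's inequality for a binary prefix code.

Kraft inequality: Σ 2^(-l_i) ≤ 1 for prefix-free code
Calculating: 2^(-1) + 2^(-1) + 2^(-1) + 2^(-2) + 2^(-2) + 2^(-4) + 2^(-4) + 2^(-5) + 2^(-6) + 2^(-9) + 2^(-10)
= 0.5 + 0.5 + 0.5 + 0.25 + 0.25 + 0.0625 + 0.0625 + 0.03125 + 0.015625 + 0.001953125 + 0.0009765625
= 2.1748
Since 2.1748 > 1, prefix-free code does not exist


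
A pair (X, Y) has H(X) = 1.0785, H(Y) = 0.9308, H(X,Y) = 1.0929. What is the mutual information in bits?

I(X;Y) = H(X) + H(Y) - H(X,Y)
I(X;Y) = 1.0785 + 0.9308 - 1.0929 = 0.9164 bits


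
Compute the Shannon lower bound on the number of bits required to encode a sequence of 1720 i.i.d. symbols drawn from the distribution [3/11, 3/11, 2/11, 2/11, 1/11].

Entropy H = 2.2313 bits/symbol
Minimum bits = H × n = 2.2313 × 1720
= 3837.78 bits


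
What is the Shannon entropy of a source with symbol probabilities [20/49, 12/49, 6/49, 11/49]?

H(X) = -Σ p(x) log₂ p(x)
  -20/49 × log₂(20/49) = 0.5277
  -12/49 × log₂(12/49) = 0.4971
  -6/49 × log₂(6/49) = 0.3710
  -11/49 × log₂(11/49) = 0.4838
H(X) = 1.8796 bits


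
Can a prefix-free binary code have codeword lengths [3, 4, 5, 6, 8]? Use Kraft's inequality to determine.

Kraft inequality: Σ 2^(-l_i) ≤ 1 for prefix-free code
Calculating: 2^(-3) + 2^(-4) + 2^(-5) + 2^(-6) + 2^(-8)
= 0.125 + 0.0625 + 0.03125 + 0.015625 + 0.00390625
= 0.2383
Since 0.2383 ≤ 1, prefix-free code exists


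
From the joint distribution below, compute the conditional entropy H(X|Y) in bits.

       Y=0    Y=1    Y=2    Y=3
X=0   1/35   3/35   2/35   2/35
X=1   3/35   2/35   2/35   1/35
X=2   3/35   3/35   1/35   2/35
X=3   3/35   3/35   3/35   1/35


H(X|Y) = Σ_y p(y) H(X|Y=y)
  p(Y=0) = 2/7, H(X|Y=0) = 1.8955
  p(Y=1) = 11/35, H(X|Y=1) = 1.9808
  p(Y=2) = 8/35, H(X|Y=2) = 1.9056
  p(Y=3) = 6/35, H(X|Y=3) = 1.9183
H(X|Y) = 0.2857×1.8955 + 0.3143×1.9808 + 0.2286×1.9056 + 0.1714×1.9183 = 1.9285 bits


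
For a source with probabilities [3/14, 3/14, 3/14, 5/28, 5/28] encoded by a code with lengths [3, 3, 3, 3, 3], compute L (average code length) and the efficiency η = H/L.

Average length L = Σ p_i × l_i = 3.0000 bits
Entropy H = 2.3163 bits
Efficiency η = H/L × 100% = 77.21%


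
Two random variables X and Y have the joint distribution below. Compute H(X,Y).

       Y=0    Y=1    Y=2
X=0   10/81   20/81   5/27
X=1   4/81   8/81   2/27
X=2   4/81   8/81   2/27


H(X,Y) = -Σ p(x,y) log₂ p(x,y)
  p(0,0)=10/81: -0.1235 × log₂(0.1235) = 0.3726
  p(0,1)=20/81: -0.2469 × log₂(0.2469) = 0.4983
  p(0,2)=5/27: -0.1852 × log₂(0.1852) = 0.4505
  p(1,0)=4/81: -0.0494 × log₂(0.0494) = 0.2143
  p(1,1)=8/81: -0.0988 × log₂(0.0988) = 0.3299
  p(1,2)=2/27: -0.0741 × log₂(0.0741) = 0.2781
  p(2,0)=4/81: -0.0494 × log₂(0.0494) = 0.2143
  p(2,1)=8/81: -0.0988 × log₂(0.0988) = 0.3299
  p(2,2)=2/27: -0.0741 × log₂(0.0741) = 0.2781
H(X,Y) = 2.9660 bits


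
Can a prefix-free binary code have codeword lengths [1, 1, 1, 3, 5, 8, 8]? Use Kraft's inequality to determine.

Kraft inequality: Σ 2^(-l_i) ≤ 1 for prefix-free code
Calculating: 2^(-1) + 2^(-1) + 2^(-1) + 2^(-3) + 2^(-5) + 2^(-8) + 2^(-8)
= 0.5 + 0.5 + 0.5 + 0.125 + 0.03125 + 0.00390625 + 0.00390625
= 1.6641
Since 1.6641 > 1, prefix-free code does not exist


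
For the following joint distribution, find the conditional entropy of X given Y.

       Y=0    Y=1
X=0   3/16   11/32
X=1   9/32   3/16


H(X|Y) = Σ_y p(y) H(X|Y=y)
  p(Y=0) = 15/32, H(X|Y=0) = 0.9710
  p(Y=1) = 17/32, H(X|Y=1) = 0.9367
H(X|Y) = 0.4688×0.9710 + 0.5312×0.9367 = 0.9527 bits


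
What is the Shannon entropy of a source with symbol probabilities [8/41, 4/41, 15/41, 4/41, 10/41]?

H(X) = -Σ p(x) log₂ p(x)
  -8/41 × log₂(8/41) = 0.4600
  -4/41 × log₂(4/41) = 0.3276
  -15/41 × log₂(15/41) = 0.5307
  -4/41 × log₂(4/41) = 0.3276
  -10/41 × log₂(10/41) = 0.4965
H(X) = 2.1424 bits


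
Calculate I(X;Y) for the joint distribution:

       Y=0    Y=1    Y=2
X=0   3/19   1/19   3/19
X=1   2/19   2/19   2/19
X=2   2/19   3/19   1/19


H(X) = 1.5810, H(Y) = 1.5810, H(X,Y) = 3.0761
I(X;Y) = H(X) + H(Y) - H(X,Y) = 0.0860 bits


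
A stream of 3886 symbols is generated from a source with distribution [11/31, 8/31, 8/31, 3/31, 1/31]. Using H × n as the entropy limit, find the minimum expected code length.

Entropy H = 2.0249 bits/symbol
Minimum bits = H × n = 2.0249 × 3886
= 7868.71 bits


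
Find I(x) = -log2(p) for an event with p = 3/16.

Information content I(x) = -log₂(p(x))
I = -log₂(3/16) = -log₂(0.1875)
I = 2.4150 bits


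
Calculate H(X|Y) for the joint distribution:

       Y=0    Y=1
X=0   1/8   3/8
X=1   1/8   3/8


H(X|Y) = Σ_y p(y) H(X|Y=y)
  p(Y=0) = 1/4, H(X|Y=0) = 1.0000
  p(Y=1) = 3/4, H(X|Y=1) = 1.0000
H(X|Y) = 0.2500×1.0000 + 0.7500×1.0000 = 1.0000 bits


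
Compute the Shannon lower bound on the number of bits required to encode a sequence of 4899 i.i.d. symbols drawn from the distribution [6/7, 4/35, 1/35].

Entropy H = 0.6948 bits/symbol
Minimum bits = H × n = 0.6948 × 4899
= 3403.85 bits


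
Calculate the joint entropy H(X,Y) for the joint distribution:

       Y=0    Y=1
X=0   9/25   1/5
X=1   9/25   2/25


H(X,Y) = -Σ p(x,y) log₂ p(x,y)
  p(0,0)=9/25: -0.3600 × log₂(0.3600) = 0.5306
  p(0,1)=1/5: -0.2000 × log₂(0.2000) = 0.4644
  p(1,0)=9/25: -0.3600 × log₂(0.3600) = 0.5306
  p(1,1)=2/25: -0.0800 × log₂(0.0800) = 0.2915
H(X,Y) = 1.8171 bits


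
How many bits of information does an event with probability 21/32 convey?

Information content I(x) = -log₂(p(x))
I = -log₂(21/32) = -log₂(0.6562)
I = 0.6077 bits


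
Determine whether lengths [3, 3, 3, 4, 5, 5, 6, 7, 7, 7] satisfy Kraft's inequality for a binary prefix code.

Kraft inequality: Σ 2^(-l_i) ≤ 1 for prefix-free code
Calculating: 2^(-3) + 2^(-3) + 2^(-3) + 2^(-4) + 2^(-5) + 2^(-5) + 2^(-6) + 2^(-7) + 2^(-7) + 2^(-7)
= 0.125 + 0.125 + 0.125 + 0.0625 + 0.03125 + 0.03125 + 0.015625 + 0.0078125 + 0.0078125 + 0.0078125
= 0.5391
Since 0.5391 ≤ 1, prefix-free code exists


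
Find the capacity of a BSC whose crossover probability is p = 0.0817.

For BSC with error probability p:
C = 1 - H(p) where H(p) is binary entropy
H(0.0817) = -0.0817 × log₂(0.0817) - 0.9183 × log₂(0.9183)
H(p) = 0.4081
C = 1 - 0.4081 = 0.5919 bits/use


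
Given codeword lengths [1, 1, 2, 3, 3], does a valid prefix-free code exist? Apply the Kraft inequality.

Kraft inequality: Σ 2^(-l_i) ≤ 1 for prefix-free code
Calculating: 2^(-1) + 2^(-1) + 2^(-2) + 2^(-3) + 2^(-3)
= 0.5 + 0.5 + 0.25 + 0.125 + 0.125
= 1.5000
Since 1.5000 > 1, prefix-free code does not exist


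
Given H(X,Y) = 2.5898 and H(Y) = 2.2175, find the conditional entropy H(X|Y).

Chain rule: H(X,Y) = H(X|Y) + H(Y)
H(X|Y) = H(X,Y) - H(Y) = 2.5898 - 2.2175 = 0.3723 bits


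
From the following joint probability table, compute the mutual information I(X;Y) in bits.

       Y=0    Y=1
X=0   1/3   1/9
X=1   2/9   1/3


H(X) = 0.9911, H(Y) = 0.9911, H(X,Y) = 1.8911
I(X;Y) = H(X) + H(Y) - H(X,Y) = 0.0911 bits


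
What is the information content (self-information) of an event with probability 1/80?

Information content I(x) = -log₂(p(x))
I = -log₂(1/80) = -log₂(0.0125)
I = 6.3219 bits


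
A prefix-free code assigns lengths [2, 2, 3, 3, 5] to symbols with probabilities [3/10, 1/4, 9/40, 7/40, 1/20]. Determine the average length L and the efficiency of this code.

Average length L = Σ p_i × l_i = 2.5500 bits
Entropy H = 2.1614 bits
Efficiency η = H/L × 100% = 84.76%


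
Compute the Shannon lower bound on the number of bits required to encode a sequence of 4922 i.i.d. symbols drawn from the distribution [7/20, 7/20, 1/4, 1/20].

Entropy H = 1.7763 bits/symbol
Minimum bits = H × n = 1.7763 × 4922
= 8742.94 bits


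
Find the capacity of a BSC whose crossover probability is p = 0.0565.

For BSC with error probability p:
C = 1 - H(p) where H(p) is binary entropy
H(0.0565) = -0.0565 × log₂(0.0565) - 0.9435 × log₂(0.9435)
H(p) = 0.3134
C = 1 - 0.3134 = 0.6866 bits/use
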